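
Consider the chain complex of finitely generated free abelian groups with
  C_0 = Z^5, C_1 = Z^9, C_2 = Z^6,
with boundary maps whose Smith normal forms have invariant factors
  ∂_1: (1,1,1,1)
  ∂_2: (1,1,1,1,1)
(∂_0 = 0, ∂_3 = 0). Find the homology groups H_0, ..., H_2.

H_0: b_0 = 5 − 0 − 4 = 1; torsion from ∂_1 factors > 1: none. So H_0 = Z.
H_1: b_1 = 9 − 4 − 5 = 0; torsion from ∂_2 factors > 1: none. So H_1 = 0.
H_2: b_2 = 6 − 5 − 0 = 1; torsion from ∂_3 factors > 1: none. So H_2 = Z.

H_0 = Z,  H_1 = 0,  H_2 = Z.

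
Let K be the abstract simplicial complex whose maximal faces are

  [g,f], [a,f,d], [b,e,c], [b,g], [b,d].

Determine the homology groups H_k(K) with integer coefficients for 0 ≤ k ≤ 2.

H_0 ≅ Z,  H_1 ≅ Z,  H_2 = 0.

Take the total order a < b < c < d < e < f < g on the vertex set. Then K (dimension 2) consists of the simplices:

  0-simplices (7): a, b, c, d, e, f, g
  1-simplices (9): ad, af, bc, bd, be, bg, ce, df, fg
  2-simplices (2): adf, bce

so the chain groups are C_0 ≅ Z^7, C_1 ≅ Z^9, C_2 ≅ Z^2.

The boundary map ∂_1: C_1 → C_0 sends each edge [p,q] (with p < q) to q − p. For instance
  ∂ad = d − a.
This gives a 7×9 integer matrix of rank 6; reducing to Smith normal form yields diagonal entries (1,1,1,1,1,1).

The boundary map ∂_2: C_2 → C_1 sends each 2-simplex [p,q,r] to [q,r] − [p,r] + [p,q]. For instance
  ∂adf = df − af + ad,
  ∂bce = ce − be + bc.
As a 9×2 matrix over Z this has rank 2, with invariant factors (1,1).

Now H_k = ker ∂_k / im ∂_{k+1}, so:

  H_0: rank C_0 − rank ∂_1 = 7 − 6 = 1, and the invariant factors of ∂_1 are all 1, so H_0 ≅ Z.
  H_1: rank ker ∂_1 − rank ∂_2 = (9 − 6) − 2 = 1, and the invariant factors of ∂_2 are all 1, so H_1 ≅ Z.
  H_2: rank ker ∂_2 − rank ∂_3 = (2 − 2) − 0 = 0, and there is no ∂_3, so H_2 ≅ 0.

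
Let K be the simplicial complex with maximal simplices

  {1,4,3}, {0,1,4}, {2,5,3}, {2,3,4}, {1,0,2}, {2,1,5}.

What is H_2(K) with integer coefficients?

H_2 ≅ 0.

Fix the vertex order 0 < 1 < 2 < 3 < 4 < 5 and write every simplex with vertices in increasing order. Then dim K = 2 and the simplices of K are:

  0-simplices (6): [0], [1], [2], [3], [4], [5]
  1-simplices (12): [0,1], [0,2], [0,4], [1,2], [1,3], [1,4], [1,5], [2,3], [2,4], [2,5], [3,4], [3,5]
  2-simplices (6): [0,1,2], [0,1,4], [1,2,5], [1,3,4], [2,3,4], [2,3,5]

giving chain groups C_0 ≅ Z^6, C_1 ≅ Z^12, C_2 ≅ Z^6.

The boundary map ∂_1: C_1 → C_0 sends each edge [p,q] (with p < q) to q − p. For instance
  ∂[0,4] = [4] − [0].
The 6×12 boundary matrix has rank 5 and Smith normal form diag(1,1,1,1,1).

Boundary ∂_2: C_2 → C_1 sends each 2-simplex [p,q,r] to [q,r] − [p,r] + [p,q]. For instance
  ∂[1,3,4] = [3,4] − [1,4] + [1,3],
  ∂[1,2,5] = [2,5] − [1,5] + [1,2].
As a 12×6 matrix over Z this has rank 6, with invariant factors (1,1,1,1,1,1).

Now H_k = ker ∂_k / im ∂_{k+1}, so:

  H_2: rank ker ∂_2 − rank ∂_3 = (6 − 6) − 0 = 0, and there is no ∂_3, so H_2 = 0.

(K is a triangulation of the cylinder S^1 x I.)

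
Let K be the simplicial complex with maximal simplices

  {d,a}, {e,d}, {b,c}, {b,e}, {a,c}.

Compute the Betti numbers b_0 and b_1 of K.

b_0 = 1, b_1 = 1.

Order the vertices as a < b < c < d < e. Listing each simplex with vertices in this order, K has dimension 1 with simplices:

  0-simplices (5): a, b, c, d, e
  1-simplices (5): ac, ad, bc, be, de

giving chain groups C_0 ≅ Z^5, C_1 ≅ Z^5.

The boundary map ∂_1: C_1 → C_0 maps an edge to its endpoints' difference, ∂[p,q] = q − p. For instance
  ∂ad = d − a.
As a 5×5 matrix over Z this has rank 4, with invariant factors (1,1,1,1).

Now H_k = ker ∂_k / im ∂_{k+1}, so:

  H_0: rank C_0 − rank ∂_1 = 5 − 4 = 1, and the invariant factors of ∂_1 are all 1, so H_0 ≅ Z.
  H_1: rank ker ∂_1 − rank ∂_2 = (5 − 4) − 0 = 1, and there is no ∂_2, so H_1 ≅ Z.

As a check, the Euler characteristic is 5 − 5 = 0, which agrees with 1 − 1 = 0.

Hence the Betti numbers are b_0 = 1, b_1 = 1.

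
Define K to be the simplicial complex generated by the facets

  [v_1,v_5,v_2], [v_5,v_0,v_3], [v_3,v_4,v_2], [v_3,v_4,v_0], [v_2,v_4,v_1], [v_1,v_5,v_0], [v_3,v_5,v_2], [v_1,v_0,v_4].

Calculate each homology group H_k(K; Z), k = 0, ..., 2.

Take the total order v_0 < v_1 < v_2 < v_3 < v_4 < v_5 on the vertex set. Then K (dimension 2) consists of the simplices:

  0-simplices (6): [v_0], [v_1], [v_2], [v_3], [v_4], [v_5]
  1-simplices (12): [v_0,v_1], [v_0,v_3], [v_0,v_4], [v_0,v_5], [v_1,v_2], [v_1,v_4], [v_1,v_5], [v_2,v_3], [v_2,v_4], [v_2,v_5], [v_3,v_4], [v_3,v_5]
  2-simplices (8): [v_0,v_1,v_4], [v_0,v_1,v_5], [v_0,v_3,v_4], [v_0,v_3,v_5], [v_1,v_2,v_4], [v_1,v_2,v_5], [v_2,v_3,v_4], [v_2,v_3,v_5]

giving chain groups C_0 ≅ Z^6, C_1 ≅ Z^12, C_2 ≅ Z^8.

The boundary map ∂_1: C_1 → C_0 is given by ∂[p,q] = [q] − [p].
The 6×12 boundary matrix has rank 5 and Smith normal form diag(1,1,1,1,1).

The boundary map ∂_2: C_2 → C_1 maps a triangle to the signed sum of its edges. For instance
  ∂[v_2,v_3,v_4] = [v_3,v_4] − [v_2,v_4] + [v_2,v_3],
  ∂[v_1,v_2,v_5] = [v_2,v_5] − [v_1,v_5] + [v_1,v_2].
The 12×8 boundary matrix has rank 7 and Smith normal form diag(1,1,1,1,1,1,1).

Reading off H_k = ker ∂_k / im ∂_{k+1}:

  H_0: rank C_0 − rank ∂_1 = 6 − 5 = 1, and the invariant factors of ∂_1 are all 1, so H_0 ≅ Z.
  H_1: rank ker ∂_1 − rank ∂_2 = (12 − 5) − 7 = 0, and the invariant factors of ∂_2 are all 1, so H_1 ≅ 0.
  H_2: rank ker ∂_2 − rank ∂_3 = (8 − 7) − 0 = 1, and there is no ∂_3, so H_2 ≅ Z.

As a check, the Euler characteristic is 6 − 12 + 8 = 2, which agrees with 1 − 0 + 1 = 2.

H_0 ≅ Z,  H_1 = 0,  H_2 ≅ Z.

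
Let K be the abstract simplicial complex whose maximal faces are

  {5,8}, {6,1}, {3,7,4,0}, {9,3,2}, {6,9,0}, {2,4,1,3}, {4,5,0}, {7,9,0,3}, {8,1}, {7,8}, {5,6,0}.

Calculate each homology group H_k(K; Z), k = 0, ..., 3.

H_0 ≅ Z,  H_1 ≅ Z^3,  H_2 = 0,  H_3 = 0.

Fix the vertex order 0 < 1 < 2 < 3 < 4 < 5 < 6 < 7 < 8 < 9 and write every simplex with vertices in increasing order. Then dim K = 3 and the simplices of K are:

  0-simplices (10): [0], [1], [2], [3], [4], [5], [6], [7], [8], [9]
  1-simplices (24): (24 of them)
  2-simplices (15): [0,3,4], [0,3,7], [0,3,9], [0,4,5], [0,4,7], [0,5,6], [0,6,9], [0,7,9], [1,2,3], [1,2,4], [1,3,4], [2,3,4], [2,3,9], [3,4,7], [3,7,9]
  3-simplices (3): [0,3,4,7], [0,3,7,9], [1,2,3,4]

so the chain groups are C_0 ≅ Z^10, C_1 ≅ Z^24, C_2 ≅ Z^15, C_3 ≅ Z^3.

The boundary map ∂_1: C_1 → C_0 is given by ∂[p,q] = [q] − [p].
This gives a 10×24 integer matrix of rank 9; reducing to Smith normal form yields diagonal entries (1,1,1,1,1,1,1,1,1).

∂_2: C_2 → C_1 maps a triangle to the signed sum of its edges. For instance
  ∂[2,3,4] = [3,4] − [2,4] + [2,3],
  ∂[0,4,5] = [4,5] − [0,5] + [0,4].
As a 24×15 matrix over Z this has rank 12, with invariant factors (1,1,1,1,1,1,1,1,1,1,1,1).

∂_3: C_3 → C_2 sends each 3-simplex σ to the alternating sum Σ_i (−1)^i (σ with its i-th vertex removed). For instance
  ∂[0,3,4,7] = [3,4,7] − [0,4,7] + [0,3,7] − [0,3,4],
  ∂[1,2,3,4] = [2,3,4] − [1,3,4] + [1,2,4] − [1,2,3].
The 15×3 boundary matrix has rank 3 and Smith normal form diag(1,1,1).

Computing H_k = (kernel of ∂_k) / (image of ∂_{k+1}):

  H_0: rank C_0 − rank ∂_1 = 10 − 9 = 1, and the invariant factors of ∂_1 are all 1, so H_0 ≅ Z.
  H_1: rank ker ∂_1 − rank ∂_2 = (24 − 9) − 12 = 3, and the invariant factors of ∂_2 are all 1, so H_1 ≅ Z^3.
  H_2: rank ker ∂_2 − rank ∂_3 = (15 − 12) − 3 = 0, and the invariant factors of ∂_3 are all 1, so H_2 ≅ 0.
  H_3: rank ker ∂_3 − rank ∂_4 = (3 − 3) − 0 = 0, and there is no ∂_4, so H_3 ≅ 0.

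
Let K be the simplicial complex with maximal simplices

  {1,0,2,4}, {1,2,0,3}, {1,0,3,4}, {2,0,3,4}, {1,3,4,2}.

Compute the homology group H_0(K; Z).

We work with the vertex ordering 0 < 1 < 2 < 3 < 4. The simplices of K, each written with vertices in increasing order, are:

  0-simplices (5): [0], [1], [2], [3], [4]
  1-simplices (10): [0,1], [0,2], [0,3], [0,4], [1,2], [1,3], [1,4], [2,3], [2,4], [3,4]
  2-simplices (10): [0,1,2], [0,1,3], [0,1,4], [0,2,3], [0,2,4], [0,3,4], [1,2,3], [1,2,4], [1,3,4], [2,3,4]
  3-simplices (5): [0,1,2,3], [0,1,2,4], [0,1,3,4], [0,2,3,4], [1,2,3,4]

so the chain groups are C_0 ≅ Z^5, C_1 ≅ Z^10, C_2 ≅ Z^10, C_3 ≅ Z^5.

∂_1: C_1 → C_0 maps an edge to its endpoints' difference, ∂[p,q] = q − p.
As a 5×10 matrix over Z this has rank 4, with invariant factors (1,1,1,1).

∂_2: C_2 → C_1 maps a triangle to the signed sum of its edges. For instance
  ∂[2,3,4] = [3,4] − [2,4] + [2,3],
  ∂[0,1,2] = [1,2] − [0,2] + [0,1].
The resulting 10×10 matrix has rank 6, and its Smith normal form has invariant factors (1,1,1,1,1,1).

Boundary ∂_3: C_3 → C_2 sends each 3-simplex σ to the alternating sum Σ_i (−1)^i (σ with its i-th vertex removed). For instance
  ∂[0,1,3,4] = [1,3,4] − [0,3,4] + [0,1,4] − [0,1,3],
  ∂[0,2,3,4] = [2,3,4] − [0,3,4] + [0,2,4] − [0,2,3].
This gives a 10×5 integer matrix of rank 4; reducing to Smith normal form yields diagonal entries (1,1,1,1).

Now H_k = ker ∂_k / im ∂_{k+1}, so:

  H_0: rank C_0 − rank ∂_1 = 5 − 4 = 1, and the invariant factors of ∂_1 are all 1, so H_0 = Z.

H_0 = Z.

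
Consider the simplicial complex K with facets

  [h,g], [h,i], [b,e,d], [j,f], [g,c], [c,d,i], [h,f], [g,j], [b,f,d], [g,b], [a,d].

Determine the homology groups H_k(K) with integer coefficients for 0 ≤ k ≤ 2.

H_0 ≅ Z,  H_1 ≅ Z^4,  H_2 = 0.

Fix the vertex order a < b < c < d < e < f < g < h < i < j and write every simplex with vertices in increasing order. Then dim K = 2 and the simplices of K are:

  0-simplices (10): a, b, c, d, e, f, g, h, i, j
  1-simplices (16): ad, bd, be, bf, bg, cd, cg, ci, de, df, di, fh, fj, gh, gj, hi
  2-simplices (3): bde, bdf, cdi

so the chain groups are C_0 ≅ Z^10, C_1 ≅ Z^16, C_2 ≅ Z^3.

∂_1: C_1 → C_0 is given by ∂[p,q] = [q] − [p]. For instance
  ∂gj = j − g.
This gives a 10×16 integer matrix of rank 9; reducing to Smith normal form yields diagonal entries (1,1,1,1,1,1,1,1,1).

Boundary ∂_2: C_2 → C_1 maps a triangle to the signed sum of its edges. For instance
  ∂cdi = di − ci + cd,
  ∂bde = de − be + bd.
The resulting 16×3 matrix has rank 3, and its Smith normal form has invariant factors (1,1,1).

Computing H_k = (kernel of ∂_k) / (image of ∂_{k+1}):

  H_0: rank C_0 − rank ∂_1 = 10 − 9 = 1, and the invariant factors of ∂_1 are all 1, so H_0 ≅ Z.
  H_1: rank ker ∂_1 − rank ∂_2 = (16 − 9) − 3 = 4, and the invariant factors of ∂_2 are all 1, so H_1 ≅ Z^4.
  H_2: rank ker ∂_2 − rank ∂_3 = (3 − 3) − 0 = 0, and there is no ∂_3, so H_2 ≅ 0.

As a check, the Euler characteristic is 10 − 16 + 3 = -3, which agrees with 1 − 4 + 0 = -3.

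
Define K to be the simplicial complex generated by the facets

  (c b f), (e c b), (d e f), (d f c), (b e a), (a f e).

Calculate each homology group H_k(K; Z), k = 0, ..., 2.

H_0 ≅ Z,  H_1 ≅ Z,  H_2 = 0.

K has 6 vertices, 12 edges, 6 triangles.
rank ∂_0 = 0, rank ∂_1 = 5 ⇒ b_0 = 6 − 0 − 5 = 1; all invariant factors of ∂_1 are 1 so no torsion. So H_0 = Z.
rank ∂_1 = 5, rank ∂_2 = 6 ⇒ b_1 = 12 − 5 − 6 = 1; all invariant factors of ∂_2 are 1 so no torsion. So H_1 = Z.
rank ∂_2 = 6, rank ∂_3 = 0 ⇒ b_2 = 6 − 6 − 0 = 0. So H_2 = 0.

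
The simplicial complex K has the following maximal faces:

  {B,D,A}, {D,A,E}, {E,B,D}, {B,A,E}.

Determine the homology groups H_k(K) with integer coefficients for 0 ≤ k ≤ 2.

H_0 = Z,  H_1 = 0,  H_2 = Z.

Fix the vertex order A < B < D < E and write every simplex with vertices in increasing order. Then dim K = 2 and the simplices of K are:

  0-simplices (4): A, B, D, E
  1-simplices (6): AB, AD, AE, BD, BE, DE
  2-simplices (4): ABD, ABE, ADE, BDE

so the chain groups are C_0 ≅ Z^4, C_1 ≅ Z^6, C_2 ≅ Z^4.

Boundary ∂_1: C_1 → C_0 maps an edge to its endpoints' difference, ∂[p,q] = q − p.
The resulting 4×6 matrix has rank 3, and its Smith normal form has invariant factors (1,1,1).

Boundary ∂_2: C_2 → C_1 sends each 2-simplex [p,q,r] to [q,r] − [p,r] + [p,q]. For instance
  ∂ABE = BE − AE + AB,
  ∂BDE = DE − BE + BD.
The resulting 6×4 matrix has rank 3, and its Smith normal form has invariant factors (1,1,1).

Computing H_k = (kernel of ∂_k) / (image of ∂_{k+1}):

  H_0: rank C_0 − rank ∂_1 = 4 − 3 = 1, and the invariant factors of ∂_1 are all 1, so H_0 ≅ Z.
  H_1: rank ker ∂_1 − rank ∂_2 = (6 − 3) − 3 = 0, and the invariant factors of ∂_2 are all 1, so H_1 ≅ 0.
  H_2: rank ker ∂_2 − rank ∂_3 = (4 − 3) − 0 = 1, and there is no ∂_3, so H_2 ≅ Z.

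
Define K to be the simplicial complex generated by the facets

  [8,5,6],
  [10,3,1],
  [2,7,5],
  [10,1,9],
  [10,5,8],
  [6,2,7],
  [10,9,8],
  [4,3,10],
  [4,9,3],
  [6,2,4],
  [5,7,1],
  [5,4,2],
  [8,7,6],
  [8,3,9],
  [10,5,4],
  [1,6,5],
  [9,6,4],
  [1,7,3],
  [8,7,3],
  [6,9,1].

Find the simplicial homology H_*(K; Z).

H_0 = Z,  H_1 = Z ⊕ Z/2,  H_2 = 0.

Order the vertices as 1 < 2 < 3 < 4 < 5 < 6 < 7 < 8 < 9 < 10. Listing each simplex with vertices in this order, K has dimension 2 with simplices:

  0-simplices (10): [1], [2], [3], [4], [5], [6], [7], [8], [9], [10]
  1-simplices (30): (30 of them)
  2-simplices (20): (20 of them)

Hence C_0 ≅ Z^10, C_1 ≅ Z^30, C_2 ≅ Z^20.

The boundary map ∂_1: C_1 → C_0 maps an edge to its endpoints' difference, ∂[p,q] = q − p. For instance
  ∂[8,9] = [9] − [8].
This gives a 10×30 integer matrix of rank 9; reducing to Smith normal form yields diagonal entries (1,1,1,1,1,1,1,1,1).

The boundary map ∂_2: C_2 → C_1 acts by ∂[p,q,r] = [q,r] − [p,r] + [p,q]. For instance
  ∂[3,4,9] = [4,9] − [3,9] + [3,4],
  ∂[3,4,10] = [4,10] − [3,10] + [3,4].
As a 30×20 matrix over Z this has rank 20, with invariant factors (1,1,1,1,1,1,1,1,1,1,1,1,1,1,1,1,1,1,1,2).

Computing H_k = (kernel of ∂_k) / (image of ∂_{k+1}):

  H_0: rank C_0 − rank ∂_1 = 10 − 9 = 1, and the invariant factors of ∂_1 are all 1, so H_0 ≅ Z.
  H_1: rank ker ∂_1 − rank ∂_2 = (30 − 9) − 20 = 1, and ∂_2 has invariant factor 2 > 1, so H_1 ≅ Z ⊕ Z/2.
  H_2: rank ker ∂_2 − rank ∂_3 = (20 − 20) − 0 = 0, and there is no ∂_3, so H_2 ≅ 0.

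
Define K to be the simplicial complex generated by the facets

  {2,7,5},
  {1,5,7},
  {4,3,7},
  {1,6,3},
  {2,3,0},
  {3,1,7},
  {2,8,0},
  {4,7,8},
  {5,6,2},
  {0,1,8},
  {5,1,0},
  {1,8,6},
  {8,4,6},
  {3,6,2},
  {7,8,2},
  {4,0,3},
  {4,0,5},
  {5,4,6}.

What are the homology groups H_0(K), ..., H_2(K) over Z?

Take the total order 0 < 1 < 2 < 3 < 4 < 5 < 6 < 7 < 8 on the vertex set. Then K (dimension 2) consists of the simplices:

  0-simplices (9): [0], [1], [2], [3], [4], [5], [6], [7], [8]
  1-simplices (27): (27 of them)
  2-simplices (18): [0,1,5], [0,1,8], [0,2,3], [0,2,8], [0,3,4], [0,4,5], [1,3,6], [1,3,7], [1,5,7], [1,6,8], [2,3,6], [2,5,6], [2,5,7], [2,7,8], [3,4,7], [4,5,6], [4,6,8], [4,7,8]

so the chain groups are C_0 ≅ Z^9, C_1 ≅ Z^27, C_2 ≅ Z^18.

∂_1: C_1 → C_0 is given by ∂[p,q] = [q] − [p]. For instance
  ∂[7,8] = [8] − [7].
The 9×27 boundary matrix has rank 8 and Smith normal form diag(1,1,1,1,1,1,1,1).

∂_2: C_2 → C_1 sends each 2-simplex [p,q,r] to [q,r] − [p,r] + [p,q]. For instance
  ∂[0,2,8] = [2,8] − [0,8] + [0,2],
  ∂[4,7,8] = [7,8] − [4,8] + [4,7].
As a 27×18 matrix over Z this has rank 17, with invariant factors (1,1,1,1,1,1,1,1,1,1,1,1,1,1,1,1,1).

Now H_k = ker ∂_k / im ∂_{k+1}, so:

  H_0: rank C_0 − rank ∂_1 = 9 − 8 = 1, and the invariant factors of ∂_1 are all 1, so H_0 ≅ Z.
  H_1: rank ker ∂_1 − rank ∂_2 = (27 − 8) − 17 = 2, and the invariant factors of ∂_2 are all 1, so H_1 ≅ Z^2.
  H_2: rank ker ∂_2 − rank ∂_3 = (18 − 17) − 0 = 1, and there is no ∂_3, so H_2 ≅ Z.

H_0 ≅ Z,  H_1 ≅ Z^2,  H_2 ≅ Z.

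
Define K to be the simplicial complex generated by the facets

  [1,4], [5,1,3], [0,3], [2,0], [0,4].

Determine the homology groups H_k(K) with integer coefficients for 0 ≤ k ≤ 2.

Take the total order 0 < 1 < 2 < 3 < 4 < 5 on the vertex set. Then K (dimension 2) consists of the simplices:

  0-simplices (6): [0], [1], [2], [3], [4], [5]
  1-simplices (7): [0,2], [0,3], [0,4], [1,3], [1,4], [1,5], [3,5]
  2-simplices (1): [1,3,5]

so the chain groups are C_0 ≅ Z^6, C_1 ≅ Z^7, C_2 ≅ Z^1.

∂_1: C_1 → C_0 maps an edge to its endpoints' difference, ∂[p,q] = q − p. For instance
  ∂[1,4] = [4] − [1].
The 6×7 boundary matrix has rank 5 and Smith normal form diag(1,1,1,1,1).

The boundary map ∂_2: C_2 → C_1 acts by ∂[p,q,r] = [q,r] − [p,r] + [p,q]. For instance
  ∂[1,3,5] = [3,5] − [1,5] + [1,3].
As a 7×1 matrix over Z this has rank 1, with invariant factors (1).

Reading off H_k = ker ∂_k / im ∂_{k+1}:

  H_0: rank C_0 − rank ∂_1 = 6 − 5 = 1, and the invariant factors of ∂_1 are all 1, so H_0 ≅ Z.
  H_1: rank ker ∂_1 − rank ∂_2 = (7 − 5) − 1 = 1, and the invariant factors of ∂_2 are all 1, so H_1 ≅ Z.
  H_2: rank ker ∂_2 − rank ∂_3 = (1 − 1) − 0 = 0, and there is no ∂_3, so H_2 ≅ 0.

H_0 ≅ Z,  H_1 ≅ Z,  H_2 = 0.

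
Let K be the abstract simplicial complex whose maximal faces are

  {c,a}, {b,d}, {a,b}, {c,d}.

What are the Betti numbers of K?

b_0 = 1, b_1 = 1.

K has 4 vertices, 4 edges.
rank ∂_0 = 0, rank ∂_1 = 3 ⇒ b_0 = 4 − 0 − 3 = 1; all invariant factors of ∂_1 are 1 so no torsion. So H_0 = Z.
rank ∂_1 = 3, rank ∂_2 = 0 ⇒ b_1 = 4 − 3 − 0 = 1. So H_1 = Z.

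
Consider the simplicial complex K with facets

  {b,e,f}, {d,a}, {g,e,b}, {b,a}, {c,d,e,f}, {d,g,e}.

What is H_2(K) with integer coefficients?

H_2 ≅ 0.

Take the total order a < b < c < d < e < f < g on the vertex set. Then K (dimension 3) consists of the simplices:

  0-simplices (7): a, b, c, d, e, f, g
  1-simplices (13): ab, ad, be, bf, bg, cd, ce, cf, de, df, dg, ef, eg
  2-simplices (7): bef, beg, cde, cdf, cef, def, deg
  3-simplices (1): cdef

so the chain groups are C_0 ≅ Z^7, C_1 ≅ Z^13, C_2 ≅ Z^7, C_3 ≅ Z^1.

The boundary map ∂_1: C_1 → C_0 is given by ∂[p,q] = [q] − [p].
The resulting 7×13 matrix has rank 6, and its Smith normal form has invariant factors (1,1,1,1,1,1).

The boundary map ∂_2: C_2 → C_1 maps a triangle to the signed sum of its edges. For instance
  ∂cdf = df − cf + cd,
  ∂cef = ef − cf + ce.
The 13×7 boundary matrix has rank 6 and Smith normal form diag(1,1,1,1,1,1).

The boundary map ∂_3: C_3 → C_2 sends each 3-simplex σ to the alternating sum Σ_i (−1)^i (σ with its i-th vertex removed). For instance
  ∂cdef = def − cef + cdf − cde.
This gives a 7×1 integer matrix of rank 1; reducing to Smith normal form yields diagonal entries (1).

From H_k ≅ ker(∂_k) / im(∂_{k+1}) we obtain:

  H_2: rank ker ∂_2 − rank ∂_3 = (7 − 6) − 1 = 0, and the invariant factors of ∂_3 are all 1, so H_2 ≅ 0.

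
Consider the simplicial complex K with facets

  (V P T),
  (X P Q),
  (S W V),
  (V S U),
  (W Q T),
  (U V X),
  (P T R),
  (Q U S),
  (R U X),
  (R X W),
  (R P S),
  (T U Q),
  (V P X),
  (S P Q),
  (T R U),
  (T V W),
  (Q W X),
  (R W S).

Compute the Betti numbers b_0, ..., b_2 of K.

b_0 = 1, b_1 = 2, b_2 = 1.

K has 9 vertices, 27 edges, 18 triangles.
rank ∂_0 = 0, rank ∂_1 = 8 ⇒ b_0 = 9 − 0 − 8 = 1; all invariant factors of ∂_1 are 1 so no torsion. So H_0 ≅ Z.
rank ∂_1 = 8, rank ∂_2 = 17 ⇒ b_1 = 27 − 8 − 17 = 2; all invariant factors of ∂_2 are 1 so no torsion. So H_1 ≅ Z^2.
rank ∂_2 = 17, rank ∂_3 = 0 ⇒ b_2 = 18 − 17 − 0 = 1. So H_2 ≅ Z.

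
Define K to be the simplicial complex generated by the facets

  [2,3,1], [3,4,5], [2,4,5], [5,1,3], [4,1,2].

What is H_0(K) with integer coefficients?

Take the total order 1 < 2 < 3 < 4 < 5 on the vertex set. Then K (dimension 2) consists of the simplices:

  0-simplices (5): [1], [2], [3], [4], [5]
  1-simplices (10): [1,2], [1,3], [1,4], [1,5], [2,3], [2,4], [2,5], [3,4], [3,5], [4,5]
  2-simplices (5): [1,2,3], [1,2,4], [1,3,5], [2,4,5], [3,4,5]

Hence C_0 ≅ Z^5, C_1 ≅ Z^10, C_2 ≅ Z^5.

∂_1: C_1 → C_0 maps an edge to its endpoints' difference, ∂[p,q] = q − p. For instance
  ∂[1,2] = [2] − [1].
This gives a 5×10 integer matrix of rank 4; reducing to Smith normal form yields diagonal entries (1,1,1,1).

∂_2: C_2 → C_1 acts by ∂[p,q,r] = [q,r] − [p,r] + [p,q]. For instance
  ∂[1,2,3] = [2,3] − [1,3] + [1,2],
  ∂[3,4,5] = [4,5] − [3,5] + [3,4].
This gives a 10×5 integer matrix of rank 5; reducing to Smith normal form yields diagonal entries (1,1,1,1,1).

Reading off H_k = ker ∂_k / im ∂_{k+1}:

  H_0: rank C_0 − rank ∂_1 = 5 − 4 = 1, and the invariant factors of ∂_1 are all 1, so H_0 = Z.

H_0 ≅ Z.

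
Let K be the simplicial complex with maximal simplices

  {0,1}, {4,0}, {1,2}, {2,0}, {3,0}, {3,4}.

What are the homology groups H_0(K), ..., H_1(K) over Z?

H_0 ≅ Z,  H_1 ≅ Z^2.

Fix the vertex order 0 < 1 < 2 < 3 < 4 and write every simplex with vertices in increasing order. Then dim K = 1 and the simplices of K are:

  0-simplices (5): [0], [1], [2], [3], [4]
  1-simplices (6): [0,1], [0,2], [0,3], [0,4], [1,2], [3,4]

so the chain groups are C_0 ≅ Z^5, C_1 ≅ Z^6.

Boundary ∂_1: C_1 → C_0 sends each edge [p,q] (with p < q) to q − p. For instance
  ∂[0,4] = [4] − [0].
This gives a 5×6 integer matrix of rank 4; reducing to Smith normal form yields diagonal entries (1,1,1,1).

Now H_k = ker ∂_k / im ∂_{k+1}, so:

  H_0: rank C_0 − rank ∂_1 = 5 − 4 = 1, and the invariant factors of ∂_1 are all 1, so H_0 ≅ Z.
  H_1: rank ker ∂_1 − rank ∂_2 = (6 − 4) − 0 = 2, and there is no ∂_2, so H_1 ≅ Z^2.

As a check, the Euler characteristic is 5 − 6 = -1, which agrees with 1 − 2 = -1.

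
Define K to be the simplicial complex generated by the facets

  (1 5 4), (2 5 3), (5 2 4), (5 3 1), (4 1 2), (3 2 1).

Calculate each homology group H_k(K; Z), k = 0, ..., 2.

H_0 ≅ Z,  H_1 = 0,  H_2 ≅ Z.

K has 5 vertices, 9 edges, 6 triangles.
rank ∂_0 = 0, rank ∂_1 = 4 ⇒ b_0 = 5 − 0 − 4 = 1; all invariant factors of ∂_1 are 1 so no torsion. So H_0 ≅ Z.
rank ∂_1 = 4, rank ∂_2 = 5 ⇒ b_1 = 9 − 4 − 5 = 0; all invariant factors of ∂_2 are 1 so no torsion. So H_1 ≅ 0.
rank ∂_2 = 5, rank ∂_3 = 0 ⇒ b_2 = 6 − 5 − 0 = 1. So H_2 ≅ Z.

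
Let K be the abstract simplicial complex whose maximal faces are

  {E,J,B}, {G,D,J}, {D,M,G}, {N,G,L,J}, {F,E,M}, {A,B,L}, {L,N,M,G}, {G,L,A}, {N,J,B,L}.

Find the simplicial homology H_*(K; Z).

H_0 ≅ Z,  H_1 ≅ Z,  H_2 = 0,  H_3 = 0.

We work with the vertex ordering A < B < D < E < F < G < J < L < M < N. The simplices of K, each written with vertices in increasing order, are:

  0-simplices (10): A, B, D, E, F, G, J, L, M, N
  1-simplices (23): AB, AG, AL, BE, BJ, BL, BN, DG, DJ, DM, EF, EJ, EM, FM, GJ, GL, GM, GN, JL, JN, LM, LN, MN
  2-simplices (16): ABL, AGL, BEJ, BJL, BJN, BLN, DGJ, DGM, EFM, GJL, GJN, GLM, GLN, GMN, JLN, LMN
  3-simplices (3): BJLN, GJLN, GLMN

so the chain groups are C_0 ≅ Z^10, C_1 ≅ Z^23, C_2 ≅ Z^16, C_3 ≅ Z^3.

The boundary map ∂_1: C_1 → C_0 sends each edge [p,q] (with p < q) to q − p. For instance
  ∂GL = L − G.
As a 10×23 matrix over Z this has rank 9, with invariant factors (1,1,1,1,1,1,1,1,1).

∂_2: C_2 → C_1 acts by ∂[p,q,r] = [q,r] − [p,r] + [p,q]. For instance
  ∂EFM = FM − EM + EF,
  ∂BJN = JN − BN + BJ.
The resulting 23×16 matrix has rank 13, and its Smith normal form has invariant factors (1,1,1,1,1,1,1,1,1,1,1,1,1).

∂_3: C_3 → C_2 sends each 3-simplex σ to the alternating sum Σ_i (−1)^i (σ with its i-th vertex removed). For instance
  ∂GLMN = LMN − GMN + GLN − GLM,
  ∂BJLN = JLN − BLN + BJN − BJL.
As a 16×3 matrix over Z this has rank 3, with invariant factors (1,1,1).

Computing H_k = (kernel of ∂_k) / (image of ∂_{k+1}):

  H_0: rank C_0 − rank ∂_1 = 10 − 9 = 1, and the invariant factors of ∂_1 are all 1, so H_0 = Z.
  H_1: rank ker ∂_1 − rank ∂_2 = (23 − 9) − 13 = 1, and the invariant factors of ∂_2 are all 1, so H_1 = Z.
  H_2: rank ker ∂_2 − rank ∂_3 = (16 − 13) − 3 = 0, and the invariant factors of ∂_3 are all 1, so H_2 = 0.
  H_3: rank ker ∂_3 − rank ∂_4 = (3 − 3) − 0 = 0, and there is no ∂_4, so H_3 = 0.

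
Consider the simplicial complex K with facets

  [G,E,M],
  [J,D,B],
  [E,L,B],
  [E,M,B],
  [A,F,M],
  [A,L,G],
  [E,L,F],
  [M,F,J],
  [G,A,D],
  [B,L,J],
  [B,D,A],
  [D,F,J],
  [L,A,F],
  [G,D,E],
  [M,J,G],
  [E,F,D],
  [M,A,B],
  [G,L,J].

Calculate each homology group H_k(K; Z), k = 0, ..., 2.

Take the total order A < B < D < E < F < G < J < L < M on the vertex set. Then K (dimension 2) consists of the simplices:

  0-simplices (9): A, B, D, E, F, G, J, L, M
  1-simplices (27): AB, AD, AF, AG, AL, AM, BD, BE, BJ, BL, BM, DE, DF, DG, DJ, EF, EG, EL, EM, FJ, FL, FM, GJ, GL, GM, JL, JM
  2-simplices (18): ABD, ABM, ADG, AFL, AFM, AGL, BDJ, BEL, BEM, BJL, DEF, DEG, DFJ, EFL, EGM, FJM, GJL, GJM

Hence C_0 ≅ Z^9, C_1 ≅ Z^27, C_2 ≅ Z^18.

The boundary map ∂_1: C_1 → C_0 sends each edge [p,q] (with p < q) to q − p. For instance
  ∂EF = F − E.
The resulting 9×27 matrix has rank 8, and its Smith normal form has invariant factors (1,1,1,1,1,1,1,1).

The boundary map ∂_2: C_2 → C_1 maps a triangle to the signed sum of its edges. For instance
  ∂BEL = EL − BL + BE,
  ∂ABM = BM − AM + AB.
The 27×18 boundary matrix has rank 17 and Smith normal form diag(1,1,1,1,1,1,1,1,1,1,1,1,1,1,1,1,1).

Computing H_k = (kernel of ∂_k) / (image of ∂_{k+1}):

  H_0: rank C_0 − rank ∂_1 = 9 − 8 = 1, and the invariant factors of ∂_1 are all 1, so H_0 = Z.
  H_1: rank ker ∂_1 − rank ∂_2 = (27 − 8) − 17 = 2, and the invariant factors of ∂_2 are all 1, so H_1 = Z^2.
  H_2: rank ker ∂_2 − rank ∂_3 = (18 − 17) − 0 = 1, and there is no ∂_3, so H_2 = Z.

H_0 ≅ Z,  H_1 ≅ Z^2,  H_2 ≅ Z.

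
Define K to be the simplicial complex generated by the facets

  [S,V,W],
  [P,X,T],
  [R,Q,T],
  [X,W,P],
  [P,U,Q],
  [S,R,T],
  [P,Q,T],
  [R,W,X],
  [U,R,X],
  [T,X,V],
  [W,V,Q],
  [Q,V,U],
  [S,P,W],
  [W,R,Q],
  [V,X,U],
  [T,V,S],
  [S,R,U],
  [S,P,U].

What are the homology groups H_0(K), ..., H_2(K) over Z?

H_0 ≅ Z,  H_1 ≅ Z^2,  H_2 ≅ Z.

Fix the vertex order P < Q < R < S < T < U < V < W < X and write every simplex with vertices in increasing order. Then dim K = 2 and the simplices of K are:

  0-simplices (9): P, Q, R, S, T, U, V, W, X
  1-simplices (27): PQ, PS, PT, PU, PW, PX, QR, QT, QU, QV, QW, RS, RT, RU, RW, RX, ST, SU, SV, SW, TV, TX, UV, UX, VW, VX, WX
  2-simplices (18): PQT, PQU, PSU, PSW, PTX, PWX, QRT, QRW, QUV, QVW, RST, RSU, RUX, RWX, STV, SVW, TVX, UVX

giving chain groups C_0 ≅ Z^9, C_1 ≅ Z^27, C_2 ≅ Z^18.

The boundary map ∂_1: C_1 → C_0 sends each edge [p,q] (with p < q) to q − p. For instance
  ∂SU = U − S.
As a 9×27 matrix over Z this has rank 8, with invariant factors (1,1,1,1,1,1,1,1).

∂_2: C_2 → C_1 sends each 2-simplex [p,q,r] to [q,r] − [p,r] + [p,q]. For instance
  ∂PQU = QU − PU + PQ,
  ∂RSU = SU − RU + RS.
As a 27×18 matrix over Z this has rank 17, with invariant factors (1,1,1,1,1,1,1,1,1,1,1,1,1,1,1,1,1).

Computing H_k = (kernel of ∂_k) / (image of ∂_{k+1}):

  H_0: rank C_0 − rank ∂_1 = 9 − 8 = 1, and the invariant factors of ∂_1 are all 1, so H_0 = Z.
  H_1: rank ker ∂_1 − rank ∂_2 = (27 − 8) − 17 = 2, and the invariant factors of ∂_2 are all 1, so H_1 = Z^2.
  H_2: rank ker ∂_2 − rank ∂_3 = (18 − 17) − 0 = 1, and there is no ∂_3, so H_2 = Z.

(K is a triangulation of the torus T^2.)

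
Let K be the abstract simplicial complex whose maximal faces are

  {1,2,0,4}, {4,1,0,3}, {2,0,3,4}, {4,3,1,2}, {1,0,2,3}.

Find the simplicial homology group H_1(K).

Fix the vertex order 0 < 1 < 2 < 3 < 4 and write every simplex with vertices in increasing order. Then dim K = 3 and the simplices of K are:

  0-simplices (5): [0], [1], [2], [3], [4]
  1-simplices (10): [0,1], [0,2], [0,3], [0,4], [1,2], [1,3], [1,4], [2,3], [2,4], [3,4]
  2-simplices (10): [0,1,2], [0,1,3], [0,1,4], [0,2,3], [0,2,4], [0,3,4], [1,2,3], [1,2,4], [1,3,4], [2,3,4]
  3-simplices (5): [0,1,2,3], [0,1,2,4], [0,1,3,4], [0,2,3,4], [1,2,3,4]

so the chain groups are C_0 ≅ Z^5, C_1 ≅ Z^10, C_2 ≅ Z^10, C_3 ≅ Z^5.

The boundary map ∂_1: C_1 → C_0 sends each edge [p,q] (with p < q) to q − p.
This gives a 5×10 integer matrix of rank 4; reducing to Smith normal form yields diagonal entries (1,1,1,1).

The boundary map ∂_2: C_2 → C_1 sends each 2-simplex [p,q,r] to [q,r] − [p,r] + [p,q]. For instance
  ∂[0,3,4] = [3,4] − [0,4] + [0,3],
  ∂[1,3,4] = [3,4] − [1,4] + [1,3].
The resulting 10×10 matrix has rank 6, and its Smith normal form has invariant factors (1,1,1,1,1,1).

∂_3: C_3 → C_2 sends each 3-simplex σ to the alternating sum Σ_i (−1)^i (σ with its i-th vertex removed). For instance
  ∂[0,1,2,3] = [1,2,3] − [0,2,3] + [0,1,3] − [0,1,2],
  ∂[0,1,3,4] = [1,3,4] − [0,3,4] + [0,1,4] − [0,1,3].
The 10×5 boundary matrix has rank 4 and Smith normal form diag(1,1,1,1).

From H_k ≅ ker(∂_k) / im(∂_{k+1}) we obtain:

  H_1: rank ker ∂_1 − rank ∂_2 = (10 − 4) − 6 = 0, and the invariant factors of ∂_2 are all 1, so H_1 = 0.

H_1 = 0.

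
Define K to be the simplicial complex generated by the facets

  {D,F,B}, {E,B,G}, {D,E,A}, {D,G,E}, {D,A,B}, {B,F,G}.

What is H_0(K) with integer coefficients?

H_0 = Z.

Fix the vertex order A < B < D < E < F < G and write every simplex with vertices in increasing order. Then dim K = 2 and the simplices of K are:

  0-simplices (6): A, B, D, E, F, G
  1-simplices (12): AB, AD, AE, BD, BE, BF, BG, DE, DF, DG, EG, FG
  2-simplices (6): ABD, ADE, BDF, BEG, BFG, DEG

Hence C_0 ≅ Z^6, C_1 ≅ Z^12, C_2 ≅ Z^6.

The boundary map ∂_1: C_1 → C_0 maps an edge to its endpoints' difference, ∂[p,q] = q − p.
This gives a 6×12 integer matrix of rank 5; reducing to Smith normal form yields diagonal entries (1,1,1,1,1).

∂_2: C_2 → C_1 acts by ∂[p,q,r] = [q,r] − [p,r] + [p,q]. For instance
  ∂BDF = DF − BF + BD,
  ∂BEG = EG − BG + BE.
The 12×6 boundary matrix has rank 6 and Smith normal form diag(1,1,1,1,1,1).

Now H_k = ker ∂_k / im ∂_{k+1}, so:

  H_0: rank C_0 − rank ∂_1 = 6 − 5 = 1, and the invariant factors of ∂_1 are all 1, so H_0 ≅ Z.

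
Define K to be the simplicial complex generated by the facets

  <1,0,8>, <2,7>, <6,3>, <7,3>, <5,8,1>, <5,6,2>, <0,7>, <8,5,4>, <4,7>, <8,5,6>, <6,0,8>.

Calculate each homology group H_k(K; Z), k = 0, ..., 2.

We work with the vertex ordering 0 < 1 < 2 < 3 < 4 < 5 < 6 < 7 < 8. The simplices of K, each written with vertices in increasing order, are:

  0-simplices (9): [0], [1], [2], [3], [4], [5], [6], [7], [8]
  1-simplices (17): [0,1], [0,6], [0,7], [0,8], [1,5], [1,8], [2,5], [2,6], [2,7], [3,6], [3,7], [4,5], [4,7], [4,8], [5,6], [5,8], [6,8]
  2-simplices (6): [0,1,8], [0,6,8], [1,5,8], [2,5,6], [4,5,8], [5,6,8]

Hence C_0 ≅ Z^9, C_1 ≅ Z^17, C_2 ≅ Z^6.

The boundary map ∂_1: C_1 → C_0 sends each edge [p,q] (with p < q) to q − p. For instance
  ∂[0,7] = [7] − [0].
As a 9×17 matrix over Z this has rank 8, with invariant factors (1,1,1,1,1,1,1,1).

Boundary ∂_2: C_2 → C_1 maps a triangle to the signed sum of its edges. For instance
  ∂[0,6,8] = [6,8] − [0,8] + [0,6],
  ∂[0,1,8] = [1,8] − [0,8] + [0,1].
As a 17×6 matrix over Z this has rank 6, with invariant factors (1,1,1,1,1,1).

Now H_k = ker ∂_k / im ∂_{k+1}, so:

  H_0: rank C_0 − rank ∂_1 = 9 − 8 = 1, and the invariant factors of ∂_1 are all 1, so H_0 ≅ Z.
  H_1: rank ker ∂_1 − rank ∂_2 = (17 − 8) − 6 = 3, and the invariant factors of ∂_2 are all 1, so H_1 ≅ Z^3.
  H_2: rank ker ∂_2 − rank ∂_3 = (6 − 6) − 0 = 0, and there is no ∂_3, so H_2 ≅ 0.

H_0 = Z,  H_1 = Z^3,  H_2 = 0.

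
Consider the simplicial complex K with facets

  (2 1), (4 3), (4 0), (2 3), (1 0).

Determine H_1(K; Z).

We work with the vertex ordering 0 < 1 < 2 < 3 < 4. The simplices of K, each written with vertices in increasing order, are:

  0-simplices (5): [0], [1], [2], [3], [4]
  1-simplices (5): [0,1], [0,4], [1,2], [2,3], [3,4]

so the chain groups are C_0 ≅ Z^5, C_1 ≅ Z^5.

∂_1: C_1 → C_0 is given by ∂[p,q] = [q] − [p]. For instance
  ∂[0,4] = [4] − [0].
The 5×5 boundary matrix has rank 4 and Smith normal form diag(1,1,1,1).

From H_k ≅ ker(∂_k) / im(∂_{k+1}) we obtain:

  H_1: rank ker ∂_1 − rank ∂_2 = (5 − 4) − 0 = 1, and there is no ∂_2, so H_1 ≅ Z.

H_1 = Z.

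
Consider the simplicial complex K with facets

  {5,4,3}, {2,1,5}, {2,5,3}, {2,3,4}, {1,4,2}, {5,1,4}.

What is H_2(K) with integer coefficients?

H_2 ≅ Z.

Fix the vertex order 1 < 2 < 3 < 4 < 5 and write every simplex with vertices in increasing order. Then dim K = 2 and the simplices of K are:

  0-simplices (5): [1], [2], [3], [4], [5]
  1-simplices (9): [1,2], [1,4], [1,5], [2,3], [2,4], [2,5], [3,4], [3,5], [4,5]
  2-simplices (6): [1,2,4], [1,2,5], [1,4,5], [2,3,4], [2,3,5], [3,4,5]

Hence C_0 ≅ Z^5, C_1 ≅ Z^9, C_2 ≅ Z^6.

∂_1: C_1 → C_0 is given by ∂[p,q] = [q] − [p].
This gives a 5×9 integer matrix of rank 4; reducing to Smith normal form yields diagonal entries (1,1,1,1).

The boundary map ∂_2: C_2 → C_1 acts by ∂[p,q,r] = [q,r] − [p,r] + [p,q]. For instance
  ∂[2,3,4] = [3,4] − [2,4] + [2,3],
  ∂[1,4,5] = [4,5] − [1,5] + [1,4].
The 9×6 boundary matrix has rank 5 and Smith normal form diag(1,1,1,1,1).

Reading off H_k = ker ∂_k / im ∂_{k+1}:

  H_2: rank ker ∂_2 − rank ∂_3 = (6 − 5) − 0 = 1, and there is no ∂_3, so H_2 ≅ Z.

(K is a triangulation of the 2-sphere S^2.)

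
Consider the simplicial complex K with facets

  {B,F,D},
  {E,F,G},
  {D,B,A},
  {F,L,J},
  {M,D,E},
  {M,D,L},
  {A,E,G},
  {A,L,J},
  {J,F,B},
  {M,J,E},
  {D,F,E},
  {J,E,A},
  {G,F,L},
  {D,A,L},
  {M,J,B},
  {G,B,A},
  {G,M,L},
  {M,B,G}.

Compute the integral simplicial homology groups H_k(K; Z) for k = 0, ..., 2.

H_0 ≅ Z,  H_1 ≅ Z^2,  H_2 ≅ Z.

Fix the vertex order A < B < D < E < F < G < J < L < M and write every simplex with vertices in increasing order. Then dim K = 2 and the simplices of K are:

  0-simplices (9): A, B, D, E, F, G, J, L, M
  1-simplices (27): AB, AD, AE, AG, AJ, AL, BD, BF, BG, BJ, BM, DE, DF, DL, DM, EF, EG, EJ, EM, FG, FJ, FL, GL, GM, JL, JM, LM
  2-simplices (18): ABD, ABG, ADL, AEG, AEJ, AJL, BDF, BFJ, BGM, BJM, DEF, DEM, DLM, EFG, EJM, FGL, FJL, GLM

Hence C_0 ≅ Z^9, C_1 ≅ Z^27, C_2 ≅ Z^18.

Boundary ∂_1: C_1 → C_0 maps an edge to its endpoints' difference, ∂[p,q] = q − p. For instance
  ∂AJ = J − A.
The 9×27 boundary matrix has rank 8 and Smith normal form diag(1,1,1,1,1,1,1,1).

The boundary map ∂_2: C_2 → C_1 maps a triangle to the signed sum of its edges. For instance
  ∂ABG = BG − AG + AB,
  ∂BJM = JM − BM + BJ.
The 27×18 boundary matrix has rank 17 and Smith normal form diag(1,1,1,1,1,1,1,1,1,1,1,1,1,1,1,1,1).

From H_k ≅ ker(∂_k) / im(∂_{k+1}) we obtain:

  H_0: rank C_0 − rank ∂_1 = 9 − 8 = 1, and the invariant factors of ∂_1 are all 1, so H_0 ≅ Z.
  H_1: rank ker ∂_1 − rank ∂_2 = (27 − 8) − 17 = 2, and the invariant factors of ∂_2 are all 1, so H_1 ≅ Z^2.
  H_2: rank ker ∂_2 − rank ∂_3 = (18 − 17) − 0 = 1, and there is no ∂_3, so H_2 ≅ Z.

As a check, the Euler characteristic is 9 − 27 + 18 = 0, which agrees with 1 − 2 + 1 = 0.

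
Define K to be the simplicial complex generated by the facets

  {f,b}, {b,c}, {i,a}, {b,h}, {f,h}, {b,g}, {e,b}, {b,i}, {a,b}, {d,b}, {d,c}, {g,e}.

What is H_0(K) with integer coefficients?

Take the total order a < b < c < d < e < f < g < h < i on the vertex set. Then K (dimension 1) consists of the simplices:

  0-simplices (9): a, b, c, d, e, f, g, h, i
  1-simplices (12): ab, ai, bc, bd, be, bf, bg, bh, bi, cd, eg, fh

giving chain groups C_0 ≅ Z^9, C_1 ≅ Z^12.

Boundary ∂_1: C_1 → C_0 sends each edge [p,q] (with p < q) to q − p. For instance
  ∂ai = i − a.
The 9×12 boundary matrix has rank 8 and Smith normal form diag(1,1,1,1,1,1,1,1).

Computing H_k = (kernel of ∂_k) / (image of ∂_{k+1}):

  H_0: rank C_0 − rank ∂_1 = 9 − 8 = 1, and the invariant factors of ∂_1 are all 1, so H_0 ≅ Z.

(K is a triangulation of a wedge of 4 circles.)

H_0 = Z.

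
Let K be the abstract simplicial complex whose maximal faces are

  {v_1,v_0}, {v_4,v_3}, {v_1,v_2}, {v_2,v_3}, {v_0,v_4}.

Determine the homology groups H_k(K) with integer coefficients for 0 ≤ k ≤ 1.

H_0 = Z,  H_1 = Z.

Order the vertices as v_0 < v_1 < v_2 < v_3 < v_4. Listing each simplex with vertices in this order, K has dimension 1 with simplices:

  0-simplices (5): [v_0], [v_1], [v_2], [v_3], [v_4]
  1-simplices (5): [v_0,v_1], [v_0,v_4], [v_1,v_2], [v_2,v_3], [v_3,v_4]

so the chain groups are C_0 ≅ Z^5, C_1 ≅ Z^5.

Boundary ∂_1: C_1 → C_0 is given by ∂[p,q] = [q] − [p].
This gives a 5×5 integer matrix of rank 4; reducing to Smith normal form yields diagonal entries (1,1,1,1).

From H_k ≅ ker(∂_k) / im(∂_{k+1}) we obtain:

  H_0: rank C_0 − rank ∂_1 = 5 − 4 = 1, and the invariant factors of ∂_1 are all 1, so H_0 ≅ Z.
  H_1: rank ker ∂_1 − rank ∂_2 = (5 − 4) − 0 = 1, and there is no ∂_2, so H_1 ≅ Z.

As a check, the Euler characteristic is 5 − 5 = 0, which agrees with 1 − 1 = 0.
(K is a triangulation of the circle S^1.)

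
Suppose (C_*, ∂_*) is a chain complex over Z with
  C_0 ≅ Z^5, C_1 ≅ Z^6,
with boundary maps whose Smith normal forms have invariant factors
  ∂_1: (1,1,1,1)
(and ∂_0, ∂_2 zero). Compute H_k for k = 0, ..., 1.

H_0: b_0 = 5 − 0 − 4 = 1; torsion from ∂_1 factors > 1: none. So H_0 ≅ Z.
H_1: b_1 = 6 − 4 − 0 = 2; torsion from ∂_2 factors > 1: none. So H_1 ≅ Z^2.

H_0 ≅ Z,  H_1 ≅ Z^2.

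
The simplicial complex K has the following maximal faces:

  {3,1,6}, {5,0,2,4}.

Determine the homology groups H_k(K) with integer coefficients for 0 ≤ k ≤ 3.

Take the total order 0 < 1 < 2 < 3 < 4 < 5 < 6 on the vertex set. Then K (dimension 3) consists of the simplices:

  0-simplices (7): [0], [1], [2], [3], [4], [5], [6]
  1-simplices (9): [0,2], [0,4], [0,5], [1,3], [1,6], [2,4], [2,5], [3,6], [4,5]
  2-simplices (5): [0,2,4], [0,2,5], [0,4,5], [1,3,6], [2,4,5]
  3-simplices (1): [0,2,4,5]

giving chain groups C_0 ≅ Z^7, C_1 ≅ Z^9, C_2 ≅ Z^5, C_3 ≅ Z^1.

∂_1: C_1 → C_0 sends each edge [p,q] (with p < q) to q − p.
This gives a 7×9 integer matrix of rank 5; reducing to Smith normal form yields diagonal entries (1,1,1,1,1).

The boundary map ∂_2: C_2 → C_1 maps a triangle to the signed sum of its edges. For instance
  ∂[0,2,5] = [2,5] − [0,5] + [0,2],
  ∂[0,4,5] = [4,5] − [0,5] + [0,4].
The 9×5 boundary matrix has rank 4 and Smith normal form diag(1,1,1,1).

∂_3: C_3 → C_2 sends each 3-simplex σ to the alternating sum Σ_i (−1)^i (σ with its i-th vertex removed). For instance
  ∂[0,2,4,5] = [2,4,5] − [0,4,5] + [0,2,5] − [0,2,4].
As a 5×1 matrix over Z this has rank 1, with invariant factors (1).

Now H_k = ker ∂_k / im ∂_{k+1}, so:

  H_0: rank C_0 − rank ∂_1 = 7 − 5 = 2, and the invariant factors of ∂_1 are all 1, so H_0 = Z^2.
  H_1: rank ker ∂_1 − rank ∂_2 = (9 − 5) − 4 = 0, and the invariant factors of ∂_2 are all 1, so H_1 = 0.
  H_2: rank ker ∂_2 − rank ∂_3 = (5 − 4) − 1 = 0, and the invariant factors of ∂_3 are all 1, so H_2 = 0.
  H_3: rank ker ∂_3 − rank ∂_4 = (1 − 1) − 0 = 0, and there is no ∂_4, so H_3 = 0.

As a check, the Euler characteristic is 7 − 9 + 5 − 1 = 2, which agrees with 2 − 0 + 0 − 0 = 2.
(K is a triangulation of the disjoint union of the 2-simplex and the 3-simplex.)

H_0 ≅ Z^2,  H_1 = 0,  H_2 = 0,  H_3 = 0.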